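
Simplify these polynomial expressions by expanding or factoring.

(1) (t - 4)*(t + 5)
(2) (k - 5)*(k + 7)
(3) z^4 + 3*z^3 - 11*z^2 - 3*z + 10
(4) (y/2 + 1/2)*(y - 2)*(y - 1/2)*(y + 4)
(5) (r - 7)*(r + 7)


(1) = t^2 + t - 20
(2) = k^2 + 2*k - 35
(3) = (z - 2)*(z - 1)*(z + 1)*(z + 5)
(4) = y^4/2 + 5*y^3/4 - 15*y^2/4 - 5*y/2 + 2
(5) = r^2 - 49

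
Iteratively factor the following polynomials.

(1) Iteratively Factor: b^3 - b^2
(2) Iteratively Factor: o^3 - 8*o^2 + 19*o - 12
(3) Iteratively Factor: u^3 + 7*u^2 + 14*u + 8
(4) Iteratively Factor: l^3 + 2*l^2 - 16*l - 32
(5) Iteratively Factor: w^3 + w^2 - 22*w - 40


(1) = (b - 1)*(b^2) = b*(b - 1)*(b)
(2) = (o - 4)*(o^2 - 4*o + 3) = (o - 4)*(o - 3)*(o - 1)
(3) = (u + 2)*(u^2 + 5*u + 4) = (u + 2)*(u + 4)*(u + 1)
(4) = (l + 4)*(l^2 - 2*l - 8) = (l + 2)*(l + 4)*(l - 4)
(5) = (w + 4)*(w^2 - 3*w - 10) = (w + 2)*(w + 4)*(w - 5)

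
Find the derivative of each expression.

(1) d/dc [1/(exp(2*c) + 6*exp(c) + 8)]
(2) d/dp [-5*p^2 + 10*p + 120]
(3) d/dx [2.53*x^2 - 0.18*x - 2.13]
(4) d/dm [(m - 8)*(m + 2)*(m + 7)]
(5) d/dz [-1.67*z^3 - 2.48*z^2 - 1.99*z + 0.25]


(1) = 2*(-exp(c) - 3)*exp(c)/(exp(2*c) + 6*exp(c) + 8)^2
(2) = 10 - 10*p
(3) = 5.06*x - 0.18
(4) = 3*m^2 + 2*m - 58
(5) = -5.01*z^2 - 4.96*z - 1.99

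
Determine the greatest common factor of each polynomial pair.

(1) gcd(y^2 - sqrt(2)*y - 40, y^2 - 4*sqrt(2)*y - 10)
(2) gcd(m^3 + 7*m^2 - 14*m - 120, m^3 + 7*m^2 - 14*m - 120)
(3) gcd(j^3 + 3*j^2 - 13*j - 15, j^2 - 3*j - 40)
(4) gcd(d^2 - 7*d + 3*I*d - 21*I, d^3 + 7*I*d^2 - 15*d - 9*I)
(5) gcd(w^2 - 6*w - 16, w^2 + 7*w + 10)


(1) = y - 5*sqrt(2)
(2) = gcd((m - 4)*(m + 5)*(m + 6), (m - 4)*(m + 5)*(m + 6)) = m^3 + 7*m^2 - 14*m - 120
(3) = gcd((j - 3)*(j + 1)*(j + 5), (j - 8)*(j + 5)) = j + 5
(4) = gcd((d - 7)*(d + 3*I), (d + I)*(d + 3*I)^2) = d + 3*I
(5) = gcd((w - 8)*(w + 2), (w + 2)*(w + 5)) = w + 2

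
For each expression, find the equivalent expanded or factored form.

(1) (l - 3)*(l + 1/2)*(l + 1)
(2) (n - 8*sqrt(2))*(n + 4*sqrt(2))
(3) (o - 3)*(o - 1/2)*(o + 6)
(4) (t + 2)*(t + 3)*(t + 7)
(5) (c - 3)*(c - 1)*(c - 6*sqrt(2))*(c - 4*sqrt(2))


(1) = l^3 - 3*l^2/2 - 4*l - 3/2
(2) = n^2 - 4*sqrt(2)*n - 64
(3) = o^3 + 5*o^2/2 - 39*o/2 + 9
(4) = t^3 + 12*t^2 + 41*t + 42
(5) = c^4 - 10*sqrt(2)*c^3 - 4*c^3 + 51*c^2 + 40*sqrt(2)*c^2 - 192*c - 30*sqrt(2)*c + 144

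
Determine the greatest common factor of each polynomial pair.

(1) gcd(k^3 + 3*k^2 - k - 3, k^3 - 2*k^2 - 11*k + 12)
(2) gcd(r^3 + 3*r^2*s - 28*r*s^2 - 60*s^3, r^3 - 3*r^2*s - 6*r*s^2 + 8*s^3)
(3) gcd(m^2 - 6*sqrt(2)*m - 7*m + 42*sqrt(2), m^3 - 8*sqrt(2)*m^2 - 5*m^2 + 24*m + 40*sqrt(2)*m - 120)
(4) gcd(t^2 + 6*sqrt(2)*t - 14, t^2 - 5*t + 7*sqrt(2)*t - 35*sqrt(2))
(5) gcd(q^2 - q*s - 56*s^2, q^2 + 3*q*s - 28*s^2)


(1) = gcd((k - 1)*(k + 1)*(k + 3), (k - 4)*(k - 1)*(k + 3)) = k^2 + 2*k - 3
(2) = gcd((r - 5*s)*(r + 2*s)*(r + 6*s), (r - 4*s)*(r - s)*(r + 2*s)) = r + 2*s
(3) = m - 6*sqrt(2)
(4) = t + 7*sqrt(2)
(5) = q + 7*s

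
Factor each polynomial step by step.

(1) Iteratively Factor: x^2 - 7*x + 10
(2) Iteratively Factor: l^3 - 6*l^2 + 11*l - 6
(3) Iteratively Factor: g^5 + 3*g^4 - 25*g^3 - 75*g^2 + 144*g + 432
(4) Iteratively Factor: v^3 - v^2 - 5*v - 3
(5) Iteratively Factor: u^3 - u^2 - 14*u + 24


(1) = (x - 2)*(x - 5)
(2) = (l - 2)*(l^2 - 4*l + 3) = (l - 2)*(l - 1)*(l - 3)
(3) = (g - 4)*(g^4 + 7*g^3 + 3*g^2 - 63*g - 108) = (g - 4)*(g + 4)*(g^3 + 3*g^2 - 9*g - 27) = (g - 4)*(g + 3)*(g + 4)*(g^2 - 9) = (g - 4)*(g - 3)*(g + 3)*(g + 4)*(g + 3)
(4) = (v + 1)*(v^2 - 2*v - 3) = (v + 1)^2*(v - 3)
(5) = (u - 3)*(u^2 + 2*u - 8) = (u - 3)*(u + 4)*(u - 2)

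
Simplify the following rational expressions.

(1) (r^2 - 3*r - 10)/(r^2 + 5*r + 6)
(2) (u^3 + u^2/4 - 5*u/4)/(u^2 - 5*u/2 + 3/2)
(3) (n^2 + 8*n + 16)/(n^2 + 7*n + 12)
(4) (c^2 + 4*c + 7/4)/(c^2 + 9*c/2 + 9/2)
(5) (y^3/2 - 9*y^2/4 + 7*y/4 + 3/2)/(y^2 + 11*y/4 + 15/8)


(1) = (r - 5)/(r + 3)
(2) = (4*u^2 + 5*u)/(4*u - 6)
(3) = (n + 4)/(n + 3)
(4) = (4*c^2 + 16*c + 7)/(4*c^2 + 18*c + 18)
(5) = (4*y^3 - 18*y^2 + 14*y + 12)/(8*y^2 + 22*y + 15)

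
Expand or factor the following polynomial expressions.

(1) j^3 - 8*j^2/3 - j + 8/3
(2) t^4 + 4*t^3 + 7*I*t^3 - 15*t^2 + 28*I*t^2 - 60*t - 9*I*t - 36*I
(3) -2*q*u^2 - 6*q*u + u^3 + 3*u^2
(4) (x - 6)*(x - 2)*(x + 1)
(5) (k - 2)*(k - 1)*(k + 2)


(1) = (j - 8/3)*(j - 1)*(j + 1)
(2) = (t + 4)*(t + I)*(t + 3*I)^2
(3) = u*(-2*q + u)*(u + 3)
(4) = x^3 - 7*x^2 + 4*x + 12
(5) = k^3 - k^2 - 4*k + 4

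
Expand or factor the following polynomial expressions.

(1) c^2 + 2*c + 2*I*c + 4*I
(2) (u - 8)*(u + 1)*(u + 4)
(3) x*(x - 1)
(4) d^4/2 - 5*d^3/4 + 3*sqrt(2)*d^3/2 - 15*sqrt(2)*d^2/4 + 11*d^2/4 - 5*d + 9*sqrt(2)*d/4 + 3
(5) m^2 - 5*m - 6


(1) = (c + 2)*(c + 2*I)
(2) = u^3 - 3*u^2 - 36*u - 32
(3) = x^2 - x
(4) = (d/2 + sqrt(2))*(d - 3/2)*(d - 1)*(d + sqrt(2))
(5) = (m - 6)*(m + 1)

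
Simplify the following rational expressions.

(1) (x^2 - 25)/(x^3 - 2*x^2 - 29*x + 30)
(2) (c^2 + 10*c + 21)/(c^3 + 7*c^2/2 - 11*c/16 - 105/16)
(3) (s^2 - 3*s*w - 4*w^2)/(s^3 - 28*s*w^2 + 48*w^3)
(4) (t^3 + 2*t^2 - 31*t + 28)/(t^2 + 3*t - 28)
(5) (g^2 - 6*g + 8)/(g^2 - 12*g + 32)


(1) = (x - 5)/(x^2 - 7*x + 6)
(2) = (16*c + 112)/(16*c^2 + 8*c - 35)
(3) = (s + w)/(s^2 + 4*s*w - 12*w^2)
(4) = t - 1
(5) = (g - 2)/(g - 8)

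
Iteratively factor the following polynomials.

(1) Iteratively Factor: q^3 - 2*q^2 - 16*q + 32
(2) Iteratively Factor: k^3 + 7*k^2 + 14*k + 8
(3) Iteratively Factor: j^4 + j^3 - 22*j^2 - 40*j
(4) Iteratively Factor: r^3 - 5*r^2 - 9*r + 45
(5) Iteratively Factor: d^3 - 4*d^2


(1) = (q - 2)*(q^2 - 16) = (q - 4)*(q - 2)*(q + 4)
(2) = (k + 4)*(k^2 + 3*k + 2) = (k + 1)*(k + 4)*(k + 2)
(3) = (j + 2)*(j^3 - j^2 - 20*j) = (j + 2)*(j + 4)*(j^2 - 5*j) = j*(j + 2)*(j + 4)*(j - 5)
(4) = (r + 3)*(r^2 - 8*r + 15) = (r - 5)*(r + 3)*(r - 3)
(5) = (d)*(d^2 - 4*d) = d*(d - 4)*(d)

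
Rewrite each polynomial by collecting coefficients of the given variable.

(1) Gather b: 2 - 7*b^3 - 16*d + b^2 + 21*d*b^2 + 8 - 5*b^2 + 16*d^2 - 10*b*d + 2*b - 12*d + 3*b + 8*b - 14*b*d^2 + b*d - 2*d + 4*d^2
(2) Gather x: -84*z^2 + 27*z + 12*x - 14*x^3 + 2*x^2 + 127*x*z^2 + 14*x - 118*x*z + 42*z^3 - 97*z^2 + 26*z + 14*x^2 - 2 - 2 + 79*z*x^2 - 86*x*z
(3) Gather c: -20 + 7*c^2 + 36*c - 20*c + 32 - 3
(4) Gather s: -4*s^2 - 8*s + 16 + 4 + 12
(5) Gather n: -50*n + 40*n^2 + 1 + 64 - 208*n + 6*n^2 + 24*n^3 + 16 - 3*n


(1) = -7*b^3 + b^2*(21*d - 4) + b*(-14*d^2 - 9*d + 13) + 20*d^2 - 30*d + 10
(2) = -14*x^3 + x^2*(79*z + 16) + x*(127*z^2 - 204*z + 26) + 42*z^3 - 181*z^2 + 53*z - 4
(3) = 7*c^2 + 16*c + 9
(4) = -4*s^2 - 8*s + 32
(5) = 24*n^3 + 46*n^2 - 261*n + 81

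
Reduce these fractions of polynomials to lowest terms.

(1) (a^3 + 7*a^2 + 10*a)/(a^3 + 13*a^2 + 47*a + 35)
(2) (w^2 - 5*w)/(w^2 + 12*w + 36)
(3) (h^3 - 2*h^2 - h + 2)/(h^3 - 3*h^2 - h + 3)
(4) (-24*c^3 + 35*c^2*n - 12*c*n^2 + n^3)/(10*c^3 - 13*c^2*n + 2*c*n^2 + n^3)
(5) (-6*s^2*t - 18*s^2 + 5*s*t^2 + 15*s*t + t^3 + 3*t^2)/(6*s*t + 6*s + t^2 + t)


(1) = (a^2 + 2*a)/(a^2 + 8*a + 7)
(2) = (w^2 - 5*w)/(w^2 + 12*w + 36)
(3) = (h - 2)/(h - 3)
(4) = (-24*c^2 + 11*c*n - n^2)/(10*c^2 - 3*c*n - n^2)
(5) = (-s*t - 3*s + t^2 + 3*t)/(t + 1)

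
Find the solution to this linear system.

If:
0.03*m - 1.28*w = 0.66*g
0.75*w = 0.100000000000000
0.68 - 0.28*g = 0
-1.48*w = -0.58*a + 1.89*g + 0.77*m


Then:
a = 86.74
g = 2.43
m = 59.12
w = 0.13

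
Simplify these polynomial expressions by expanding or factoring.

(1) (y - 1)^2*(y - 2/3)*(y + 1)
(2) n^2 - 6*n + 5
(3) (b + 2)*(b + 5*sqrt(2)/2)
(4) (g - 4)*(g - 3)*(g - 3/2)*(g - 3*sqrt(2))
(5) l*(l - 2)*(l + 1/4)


(1) = y^4 - 5*y^3/3 - y^2/3 + 5*y/3 - 2/3
(2) = (n - 5)*(n - 1)
(3) = b^2 + 2*b + 5*sqrt(2)*b/2 + 5*sqrt(2)
(4) = g^4 - 17*g^3/2 - 3*sqrt(2)*g^3 + 45*g^2/2 + 51*sqrt(2)*g^2/2 - 135*sqrt(2)*g/2 - 18*g + 54*sqrt(2)
(5) = l^3 - 7*l^2/4 - l/2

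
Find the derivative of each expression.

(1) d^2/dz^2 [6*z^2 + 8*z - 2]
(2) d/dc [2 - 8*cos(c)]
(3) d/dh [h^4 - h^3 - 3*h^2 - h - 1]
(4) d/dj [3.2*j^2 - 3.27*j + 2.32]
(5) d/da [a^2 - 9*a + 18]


(1) = 12
(2) = 8*sin(c)
(3) = 4*h^3 - 3*h^2 - 6*h - 1
(4) = 6.4*j - 3.27
(5) = 2*a - 9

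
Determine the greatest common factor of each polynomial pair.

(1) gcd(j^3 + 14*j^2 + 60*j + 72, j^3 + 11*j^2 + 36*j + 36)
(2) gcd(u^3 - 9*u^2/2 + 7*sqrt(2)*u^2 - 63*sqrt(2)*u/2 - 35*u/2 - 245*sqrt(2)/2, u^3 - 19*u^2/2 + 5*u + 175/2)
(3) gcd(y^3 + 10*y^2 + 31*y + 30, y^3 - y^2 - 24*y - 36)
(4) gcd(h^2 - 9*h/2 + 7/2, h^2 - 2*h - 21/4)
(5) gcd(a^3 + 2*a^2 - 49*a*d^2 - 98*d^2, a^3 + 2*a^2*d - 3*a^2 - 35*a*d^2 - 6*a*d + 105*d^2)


(1) = j^2 + 8*j + 12
(2) = u^2 - 9*u/2 - 35/2
(3) = gcd((y + 2)*(y + 3)*(y + 5), (y - 6)*(y + 2)*(y + 3)) = y^2 + 5*y + 6
(4) = gcd((h - 7/2)*(h - 1), (h - 7/2)*(h + 3/2)) = h - 7/2
(5) = a + 7*d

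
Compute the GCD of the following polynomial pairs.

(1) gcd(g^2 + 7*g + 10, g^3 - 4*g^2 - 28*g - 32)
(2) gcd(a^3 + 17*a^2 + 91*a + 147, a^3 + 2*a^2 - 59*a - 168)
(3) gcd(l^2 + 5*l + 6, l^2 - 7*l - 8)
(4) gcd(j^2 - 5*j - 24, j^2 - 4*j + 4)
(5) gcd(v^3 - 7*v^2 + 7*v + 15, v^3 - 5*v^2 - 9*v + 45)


(1) = g + 2
(2) = a^2 + 10*a + 21
(3) = gcd((l + 2)*(l + 3), (l - 8)*(l + 1)) = 1
(4) = gcd((j - 8)*(j + 3), (j - 2)^2) = 1
(5) = v^2 - 8*v + 15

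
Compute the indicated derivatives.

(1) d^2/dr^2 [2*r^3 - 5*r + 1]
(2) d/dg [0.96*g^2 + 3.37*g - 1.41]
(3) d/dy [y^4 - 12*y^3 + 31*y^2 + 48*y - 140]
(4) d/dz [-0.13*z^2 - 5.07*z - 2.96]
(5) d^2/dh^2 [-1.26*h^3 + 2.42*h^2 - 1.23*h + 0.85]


(1) = 12*r
(2) = 1.92*g + 3.37
(3) = 4*y^3 - 36*y^2 + 62*y + 48
(4) = -0.26*z - 5.07
(5) = 4.84 - 7.56*h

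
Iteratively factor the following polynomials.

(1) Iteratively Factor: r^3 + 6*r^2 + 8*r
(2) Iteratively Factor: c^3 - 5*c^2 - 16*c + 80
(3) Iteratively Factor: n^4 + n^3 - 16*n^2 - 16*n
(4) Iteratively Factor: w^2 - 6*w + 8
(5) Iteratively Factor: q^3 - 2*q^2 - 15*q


(1) = (r + 2)*(r^2 + 4*r) = (r + 2)*(r + 4)*(r)
(2) = (c + 4)*(c^2 - 9*c + 20) = (c - 5)*(c + 4)*(c - 4)
(3) = (n - 4)*(n^3 + 5*n^2 + 4*n) = n*(n - 4)*(n^2 + 5*n + 4) = n*(n - 4)*(n + 1)*(n + 4)
(4) = (w - 4)*(w - 2)
(5) = (q)*(q^2 - 2*q - 15) = q*(q + 3)*(q - 5)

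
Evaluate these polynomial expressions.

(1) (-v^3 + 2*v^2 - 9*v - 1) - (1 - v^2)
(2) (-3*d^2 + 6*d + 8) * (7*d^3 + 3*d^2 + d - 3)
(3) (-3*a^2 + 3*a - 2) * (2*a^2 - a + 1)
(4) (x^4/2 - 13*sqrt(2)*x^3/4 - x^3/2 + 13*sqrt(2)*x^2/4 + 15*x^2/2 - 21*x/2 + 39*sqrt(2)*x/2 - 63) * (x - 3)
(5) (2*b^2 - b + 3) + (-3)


(1) = -v^3 + 3*v^2 - 9*v - 2
(2) = -21*d^5 + 33*d^4 + 71*d^3 + 39*d^2 - 10*d - 24
(3) = -6*a^4 + 9*a^3 - 10*a^2 + 5*a - 2
(4) = x^5/2 - 13*sqrt(2)*x^4/4 - 2*x^4 + 9*x^3 + 13*sqrt(2)*x^3 - 33*x^2 + 39*sqrt(2)*x^2/4 - 117*sqrt(2)*x/2 - 63*x/2 + 189
(5) = 2*b^2 - b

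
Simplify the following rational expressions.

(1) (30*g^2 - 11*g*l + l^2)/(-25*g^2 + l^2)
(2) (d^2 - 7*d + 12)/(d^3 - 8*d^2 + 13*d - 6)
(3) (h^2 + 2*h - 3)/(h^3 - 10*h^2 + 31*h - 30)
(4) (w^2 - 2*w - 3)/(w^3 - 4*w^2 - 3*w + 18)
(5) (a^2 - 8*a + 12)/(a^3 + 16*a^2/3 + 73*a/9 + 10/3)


(1) = (-6*g + l)/(5*g + l)
(2) = (d^2 - 7*d + 12)/(d^3 - 8*d^2 + 13*d - 6)
(3) = (h^2 + 2*h - 3)/(h^3 - 10*h^2 + 31*h - 30)
(4) = (w + 1)/(w^2 - w - 6)
(5) = (9*a^2 - 72*a + 108)/(9*a^3 + 48*a^2 + 73*a + 30)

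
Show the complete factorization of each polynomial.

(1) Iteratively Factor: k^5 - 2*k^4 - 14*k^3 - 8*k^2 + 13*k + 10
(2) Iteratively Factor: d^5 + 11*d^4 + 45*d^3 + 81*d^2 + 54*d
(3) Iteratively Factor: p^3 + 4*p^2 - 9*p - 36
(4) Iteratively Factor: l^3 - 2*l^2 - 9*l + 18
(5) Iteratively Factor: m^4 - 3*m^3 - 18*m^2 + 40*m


(1) = (k - 1)*(k^4 - k^3 - 15*k^2 - 23*k - 10) = (k - 1)*(k + 2)*(k^3 - 3*k^2 - 9*k - 5) = (k - 5)*(k - 1)*(k + 2)*(k^2 + 2*k + 1) = (k - 5)*(k - 1)*(k + 1)*(k + 2)*(k + 1)
(2) = (d)*(d^4 + 11*d^3 + 45*d^2 + 81*d + 54) = d*(d + 3)*(d^3 + 8*d^2 + 21*d + 18) = d*(d + 2)*(d + 3)*(d^2 + 6*d + 9) = d*(d + 2)*(d + 3)^2*(d + 3)
(3) = (p - 3)*(p^2 + 7*p + 12) = (p - 3)*(p + 3)*(p + 4)
(4) = (l + 3)*(l^2 - 5*l + 6) = (l - 3)*(l + 3)*(l - 2)
(5) = (m - 2)*(m^3 - m^2 - 20*m) = m*(m - 2)*(m^2 - m - 20) = m*(m - 2)*(m + 4)*(m - 5)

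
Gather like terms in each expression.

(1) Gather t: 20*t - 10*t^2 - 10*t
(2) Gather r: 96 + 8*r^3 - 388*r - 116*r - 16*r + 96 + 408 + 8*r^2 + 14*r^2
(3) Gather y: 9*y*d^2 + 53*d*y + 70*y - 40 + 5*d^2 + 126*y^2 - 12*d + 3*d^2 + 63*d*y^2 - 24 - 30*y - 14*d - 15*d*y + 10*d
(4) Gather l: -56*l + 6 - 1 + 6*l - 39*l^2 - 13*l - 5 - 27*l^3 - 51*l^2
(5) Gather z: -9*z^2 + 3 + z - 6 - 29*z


(1) = -10*t^2 + 10*t
(2) = 8*r^3 + 22*r^2 - 520*r + 600
(3) = 8*d^2 - 16*d + y^2*(63*d + 126) + y*(9*d^2 + 38*d + 40) - 64
(4) = -27*l^3 - 90*l^2 - 63*l
(5) = -9*z^2 - 28*z - 3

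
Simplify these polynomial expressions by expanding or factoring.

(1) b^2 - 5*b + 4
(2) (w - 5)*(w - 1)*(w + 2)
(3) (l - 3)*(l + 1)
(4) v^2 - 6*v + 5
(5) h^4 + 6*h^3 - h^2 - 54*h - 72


(1) = (b - 4)*(b - 1)
(2) = w^3 - 4*w^2 - 7*w + 10
(3) = l^2 - 2*l - 3
(4) = (v - 5)*(v - 1)
(5) = (h - 3)*(h + 2)*(h + 3)*(h + 4)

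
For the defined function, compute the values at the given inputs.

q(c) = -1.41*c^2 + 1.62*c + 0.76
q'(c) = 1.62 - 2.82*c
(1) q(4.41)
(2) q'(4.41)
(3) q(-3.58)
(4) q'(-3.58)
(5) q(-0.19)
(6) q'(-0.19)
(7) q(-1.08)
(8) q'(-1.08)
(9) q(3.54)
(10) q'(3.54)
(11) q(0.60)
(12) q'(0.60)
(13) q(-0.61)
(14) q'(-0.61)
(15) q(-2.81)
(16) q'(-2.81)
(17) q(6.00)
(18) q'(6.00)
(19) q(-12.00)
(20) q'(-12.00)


(1) = -19.52
(2) = -10.82
(3) = -23.11
(4) = 11.72
(5) = 0.40
(6) = 2.16
(7) = -2.63
(8) = 4.67
(9) = -11.17
(10) = -8.36
(11) = 1.22
(12) = -0.07
(13) = -0.75
(14) = 3.34
(15) = -14.93
(16) = 9.54
(17) = -40.28
(18) = -15.30
(19) = -221.72
(20) = 35.46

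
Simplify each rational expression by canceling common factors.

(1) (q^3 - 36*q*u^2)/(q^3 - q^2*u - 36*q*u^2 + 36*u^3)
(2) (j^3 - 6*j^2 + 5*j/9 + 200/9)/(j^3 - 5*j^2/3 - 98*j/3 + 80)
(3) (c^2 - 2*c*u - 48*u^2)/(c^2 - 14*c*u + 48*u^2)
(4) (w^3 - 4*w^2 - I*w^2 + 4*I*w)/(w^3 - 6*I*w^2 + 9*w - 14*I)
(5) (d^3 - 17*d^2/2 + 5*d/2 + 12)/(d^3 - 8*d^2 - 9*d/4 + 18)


(1) = q/(q - u)
(2) = (3*j + 5)/(3*j + 18)
(3) = (-c - 6*u)/(-c + 6*u)
(4) = (w^2 - 4*w)/(w^2 - 5*I*w + 14)
(5) = (2*d + 2)/(2*d + 3)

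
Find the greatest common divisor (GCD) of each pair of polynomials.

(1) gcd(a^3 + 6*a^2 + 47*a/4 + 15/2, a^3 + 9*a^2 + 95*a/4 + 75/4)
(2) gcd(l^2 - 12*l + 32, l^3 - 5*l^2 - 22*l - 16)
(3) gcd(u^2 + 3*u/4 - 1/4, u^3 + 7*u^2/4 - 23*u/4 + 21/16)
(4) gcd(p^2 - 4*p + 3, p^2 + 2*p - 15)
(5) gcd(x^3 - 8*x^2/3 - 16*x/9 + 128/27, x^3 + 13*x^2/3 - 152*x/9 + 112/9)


(1) = a^2 + 4*a + 15/4
(2) = l - 8
(3) = u - 1/4
(4) = gcd((p - 3)*(p - 1), (p - 3)*(p + 5)) = p - 3
(5) = x - 4/3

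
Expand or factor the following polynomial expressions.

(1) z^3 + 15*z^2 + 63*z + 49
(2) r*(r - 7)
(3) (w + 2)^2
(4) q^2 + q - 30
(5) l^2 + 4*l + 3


(1) = (z + 1)*(z + 7)^2
(2) = r^2 - 7*r
(3) = w^2 + 4*w + 4
(4) = (q - 5)*(q + 6)
(5) = (l + 1)*(l + 3)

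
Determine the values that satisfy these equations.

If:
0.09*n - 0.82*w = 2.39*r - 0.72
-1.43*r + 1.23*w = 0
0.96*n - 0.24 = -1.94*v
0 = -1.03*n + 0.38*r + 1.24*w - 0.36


Then:
n = 0.03
r = 0.22
v = 0.11
w = 0.25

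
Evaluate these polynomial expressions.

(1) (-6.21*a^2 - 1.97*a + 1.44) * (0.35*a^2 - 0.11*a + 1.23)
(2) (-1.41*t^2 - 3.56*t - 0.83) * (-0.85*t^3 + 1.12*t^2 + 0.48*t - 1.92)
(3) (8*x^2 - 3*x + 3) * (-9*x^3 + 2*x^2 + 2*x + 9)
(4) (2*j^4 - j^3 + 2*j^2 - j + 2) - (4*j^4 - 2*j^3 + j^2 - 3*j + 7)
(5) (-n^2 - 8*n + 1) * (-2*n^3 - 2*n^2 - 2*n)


(1) = -2.1735*a^4 - 0.0064*a^3 - 6.9176*a^2 - 2.5815*a + 1.7712
(2) = 1.1985*t^5 + 1.4468*t^4 - 3.9585*t^3 + 0.0688*t^2 + 6.4368*t + 1.5936
(3) = -72*x^5 + 43*x^4 - 17*x^3 + 72*x^2 - 21*x + 27
(4) = -2*j^4 + j^3 + j^2 + 2*j - 5
(5) = 2*n^5 + 18*n^4 + 16*n^3 + 14*n^2 - 2*n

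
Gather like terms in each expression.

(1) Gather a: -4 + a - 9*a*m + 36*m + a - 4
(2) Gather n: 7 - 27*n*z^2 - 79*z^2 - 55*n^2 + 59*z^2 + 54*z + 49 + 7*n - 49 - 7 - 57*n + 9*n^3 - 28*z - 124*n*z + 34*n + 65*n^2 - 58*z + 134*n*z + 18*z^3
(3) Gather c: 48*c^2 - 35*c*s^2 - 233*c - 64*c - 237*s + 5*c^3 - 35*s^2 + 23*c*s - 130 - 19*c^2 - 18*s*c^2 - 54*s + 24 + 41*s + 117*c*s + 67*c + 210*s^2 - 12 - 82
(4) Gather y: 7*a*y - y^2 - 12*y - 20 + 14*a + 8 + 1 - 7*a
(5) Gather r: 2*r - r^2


(1) = a*(2 - 9*m) + 36*m - 8
(2) = 9*n^3 + 10*n^2 + n*(-27*z^2 + 10*z - 16) + 18*z^3 - 20*z^2 - 32*z
(3) = 5*c^3 + c^2*(29 - 18*s) + c*(-35*s^2 + 140*s - 230) + 175*s^2 - 250*s - 200
(4) = 7*a - y^2 + y*(7*a - 12) - 11
(5) = -r^2 + 2*r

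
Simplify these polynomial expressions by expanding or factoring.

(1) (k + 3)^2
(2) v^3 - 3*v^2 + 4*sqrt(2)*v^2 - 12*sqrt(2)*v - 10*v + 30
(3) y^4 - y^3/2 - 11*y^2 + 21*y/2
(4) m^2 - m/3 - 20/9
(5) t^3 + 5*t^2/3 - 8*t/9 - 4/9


(1) = k^2 + 6*k + 9
(2) = (v - 3)*(v - sqrt(2))*(v + 5*sqrt(2))
(3) = y*(y - 3)*(y - 1)*(y + 7/2)
(4) = (m - 5/3)*(m + 4/3)
(5) = (t - 2/3)*(t + 1/3)*(t + 2)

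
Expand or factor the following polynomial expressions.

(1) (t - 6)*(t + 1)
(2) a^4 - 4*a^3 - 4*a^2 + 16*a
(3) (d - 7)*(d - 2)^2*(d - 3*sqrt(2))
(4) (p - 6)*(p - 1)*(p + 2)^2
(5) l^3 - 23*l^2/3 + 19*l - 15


(1) = t^2 - 5*t - 6
(2) = a*(a - 4)*(a - 2)*(a + 2)
(3) = d^4 - 11*d^3 - 3*sqrt(2)*d^3 + 32*d^2 + 33*sqrt(2)*d^2 - 96*sqrt(2)*d - 28*d + 84*sqrt(2)
(4) = p^4 - 3*p^3 - 18*p^2 - 4*p + 24
(5) = (l - 3)^2*(l - 5/3)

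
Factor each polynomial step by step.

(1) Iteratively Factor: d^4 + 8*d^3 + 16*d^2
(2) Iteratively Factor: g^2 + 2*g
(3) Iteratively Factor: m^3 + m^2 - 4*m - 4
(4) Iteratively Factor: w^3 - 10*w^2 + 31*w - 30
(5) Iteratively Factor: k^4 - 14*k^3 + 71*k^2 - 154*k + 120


(1) = (d)*(d^3 + 8*d^2 + 16*d) = d*(d + 4)*(d^2 + 4*d) = d*(d + 4)^2*(d)
(2) = (g)*(g + 2)
(3) = (m + 2)*(m^2 - m - 2) = (m - 2)*(m + 2)*(m + 1)
(4) = (w - 3)*(w^2 - 7*w + 10) = (w - 5)*(w - 3)*(w - 2)
(5) = (k - 2)*(k^3 - 12*k^2 + 47*k - 60) = (k - 3)*(k - 2)*(k^2 - 9*k + 20) = (k - 4)*(k - 3)*(k - 2)*(k - 5)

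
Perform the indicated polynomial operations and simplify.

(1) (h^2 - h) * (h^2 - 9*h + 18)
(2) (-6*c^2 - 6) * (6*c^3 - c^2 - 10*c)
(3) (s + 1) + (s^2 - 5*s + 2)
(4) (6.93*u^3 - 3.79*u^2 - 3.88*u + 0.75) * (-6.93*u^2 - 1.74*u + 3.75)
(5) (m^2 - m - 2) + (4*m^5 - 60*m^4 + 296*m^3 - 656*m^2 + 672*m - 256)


(1) = h^4 - 10*h^3 + 27*h^2 - 18*h
(2) = -36*c^5 + 6*c^4 + 24*c^3 + 6*c^2 + 60*c
(3) = s^2 - 4*s + 3
(4) = -48.0249*u^5 + 14.2065*u^4 + 59.4705*u^3 - 12.6588*u^2 - 15.855*u + 2.8125
(5) = 4*m^5 - 60*m^4 + 296*m^3 - 655*m^2 + 671*m - 258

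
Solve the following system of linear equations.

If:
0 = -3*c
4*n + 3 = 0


Then:
c = 0
n = -3/4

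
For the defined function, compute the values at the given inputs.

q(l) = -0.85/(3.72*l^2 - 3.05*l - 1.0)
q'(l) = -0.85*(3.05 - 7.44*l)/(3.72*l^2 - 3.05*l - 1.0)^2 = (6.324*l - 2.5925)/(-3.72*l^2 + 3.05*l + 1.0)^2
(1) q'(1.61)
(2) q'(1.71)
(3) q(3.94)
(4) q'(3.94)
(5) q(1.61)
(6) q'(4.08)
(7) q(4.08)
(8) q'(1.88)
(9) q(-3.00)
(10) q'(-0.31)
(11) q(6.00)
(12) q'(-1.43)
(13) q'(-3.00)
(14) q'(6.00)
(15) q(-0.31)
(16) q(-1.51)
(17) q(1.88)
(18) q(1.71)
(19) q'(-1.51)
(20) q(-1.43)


(1) = 0.54
(2) = 0.38
(3) = -0.02
(4) = 0.01
(5) = -0.23
(6) = 0.01
(7) = -0.02
(8) = 0.23
(9) = -0.02
(10) = -49.59
(11) = -0.01
(12) = -0.10
(13) = -0.01
(14) = 0.00
(15) = -2.81
(16) = -0.07
(17) = -0.13
(18) = -0.18
(19) = -0.08
(20) = -0.08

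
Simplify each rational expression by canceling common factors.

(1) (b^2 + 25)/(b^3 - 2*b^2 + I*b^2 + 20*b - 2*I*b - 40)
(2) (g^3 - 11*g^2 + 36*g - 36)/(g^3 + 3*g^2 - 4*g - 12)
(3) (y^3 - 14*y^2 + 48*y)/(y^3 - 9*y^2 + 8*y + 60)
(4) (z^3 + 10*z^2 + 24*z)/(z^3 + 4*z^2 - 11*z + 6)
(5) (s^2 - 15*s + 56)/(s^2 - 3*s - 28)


(1) = (b - 5*I)/(b^2 + b*(-2 - 4*I) + 8*I)
(2) = (g^2 - 9*g + 18)/(g^2 + 5*g + 6)
(3) = (y^2 - 8*y)/(y^2 - 3*y - 10)
(4) = (z^2 + 4*z)/(z^2 - 2*z + 1)
(5) = (s - 8)/(s + 4)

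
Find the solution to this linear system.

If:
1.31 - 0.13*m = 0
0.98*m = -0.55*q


Then:
m = 10.08
q = -17.96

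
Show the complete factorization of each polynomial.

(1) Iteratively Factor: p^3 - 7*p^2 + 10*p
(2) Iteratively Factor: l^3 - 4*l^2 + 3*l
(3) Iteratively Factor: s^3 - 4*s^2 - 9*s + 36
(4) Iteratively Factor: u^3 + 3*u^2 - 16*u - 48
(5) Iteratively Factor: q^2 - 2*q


(1) = (p - 2)*(p^2 - 5*p) = p*(p - 2)*(p - 5)
(2) = (l)*(l^2 - 4*l + 3) = l*(l - 3)*(l - 1)
(3) = (s + 3)*(s^2 - 7*s + 12) = (s - 4)*(s + 3)*(s - 3)
(4) = (u + 3)*(u^2 - 16) = (u - 4)*(u + 3)*(u + 4)
(5) = (q)*(q - 2)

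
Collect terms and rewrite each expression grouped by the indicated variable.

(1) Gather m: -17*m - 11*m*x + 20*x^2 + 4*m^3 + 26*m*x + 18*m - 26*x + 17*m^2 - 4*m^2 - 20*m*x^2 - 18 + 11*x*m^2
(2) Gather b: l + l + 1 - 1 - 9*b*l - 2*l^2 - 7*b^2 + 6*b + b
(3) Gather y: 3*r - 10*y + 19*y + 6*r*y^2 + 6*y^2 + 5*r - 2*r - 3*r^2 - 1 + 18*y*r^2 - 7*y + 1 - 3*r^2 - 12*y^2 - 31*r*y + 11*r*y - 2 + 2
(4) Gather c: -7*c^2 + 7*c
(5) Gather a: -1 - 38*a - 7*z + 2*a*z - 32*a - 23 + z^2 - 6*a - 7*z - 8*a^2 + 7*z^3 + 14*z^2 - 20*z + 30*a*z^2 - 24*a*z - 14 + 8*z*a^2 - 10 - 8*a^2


(1) = 4*m^3 + m^2*(11*x + 13) + m*(-20*x^2 + 15*x + 1) + 20*x^2 - 26*x - 18
(2) = -7*b^2 + b*(7 - 9*l) - 2*l^2 + 2*l
(3) = -6*r^2 + 6*r + y^2*(6*r - 6) + y*(18*r^2 - 20*r + 2)
(4) = -7*c^2 + 7*c
(5) = a^2*(8*z - 16) + a*(30*z^2 - 22*z - 76) + 7*z^3 + 15*z^2 - 34*z - 48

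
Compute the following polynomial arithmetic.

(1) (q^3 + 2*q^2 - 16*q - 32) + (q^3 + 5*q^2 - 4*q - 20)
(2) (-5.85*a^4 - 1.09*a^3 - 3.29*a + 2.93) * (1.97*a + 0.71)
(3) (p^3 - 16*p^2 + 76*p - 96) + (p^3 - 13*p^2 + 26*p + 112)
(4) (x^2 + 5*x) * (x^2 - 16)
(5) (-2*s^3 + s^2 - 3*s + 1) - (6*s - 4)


(1) = 2*q^3 + 7*q^2 - 20*q - 52
(2) = -11.5245*a^5 - 6.3008*a^4 - 0.7739*a^3 - 6.4813*a^2 + 3.4362*a + 2.0803
(3) = 2*p^3 - 29*p^2 + 102*p + 16
(4) = x^4 + 5*x^3 - 16*x^2 - 80*x
(5) = -2*s^3 + s^2 - 9*s + 5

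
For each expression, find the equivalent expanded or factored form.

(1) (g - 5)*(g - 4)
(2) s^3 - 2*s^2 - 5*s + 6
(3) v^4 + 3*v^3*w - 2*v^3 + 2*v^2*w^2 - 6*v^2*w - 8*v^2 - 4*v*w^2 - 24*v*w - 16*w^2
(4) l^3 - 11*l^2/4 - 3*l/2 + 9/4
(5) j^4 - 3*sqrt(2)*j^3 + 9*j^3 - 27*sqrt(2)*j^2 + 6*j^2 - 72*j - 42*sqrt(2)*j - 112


(1) = g^2 - 9*g + 20
(2) = (s - 3)*(s - 1)*(s + 2)
(3) = (v - 4)*(v + 2)*(v + w)*(v + 2*w)
(4) = (l - 3)*(l - 3/4)*(l + 1)
(5) = (j + 2)*(j + 7)*(j - 4*sqrt(2))*(j + sqrt(2))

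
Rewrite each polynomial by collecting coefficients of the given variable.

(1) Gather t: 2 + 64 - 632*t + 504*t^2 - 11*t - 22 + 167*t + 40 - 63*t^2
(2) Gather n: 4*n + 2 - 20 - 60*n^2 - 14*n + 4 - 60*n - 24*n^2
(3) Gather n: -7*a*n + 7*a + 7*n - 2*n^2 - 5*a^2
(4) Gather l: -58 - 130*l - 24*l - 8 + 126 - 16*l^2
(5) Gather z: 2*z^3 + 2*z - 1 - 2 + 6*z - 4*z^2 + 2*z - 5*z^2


(1) = 441*t^2 - 476*t + 84
(2) = -84*n^2 - 70*n - 14
(3) = -5*a^2 + 7*a - 2*n^2 + n*(7 - 7*a)
(4) = -16*l^2 - 154*l + 60
(5) = 2*z^3 - 9*z^2 + 10*z - 3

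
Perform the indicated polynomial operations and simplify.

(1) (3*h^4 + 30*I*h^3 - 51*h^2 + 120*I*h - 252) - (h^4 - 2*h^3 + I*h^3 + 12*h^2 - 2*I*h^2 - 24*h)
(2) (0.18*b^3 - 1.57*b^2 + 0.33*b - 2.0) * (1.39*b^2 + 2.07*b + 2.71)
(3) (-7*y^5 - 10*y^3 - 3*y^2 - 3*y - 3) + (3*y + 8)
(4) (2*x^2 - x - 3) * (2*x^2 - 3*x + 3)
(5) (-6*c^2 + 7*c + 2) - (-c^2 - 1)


(1) = 2*h^4 + 2*h^3 + 29*I*h^3 - 63*h^2 + 2*I*h^2 + 24*h + 120*I*h - 252
(2) = 0.2502*b^5 - 1.8097*b^4 - 2.3034*b^3 - 6.3516*b^2 - 3.2457*b - 5.42
(3) = -7*y^5 - 10*y^3 - 3*y^2 + 5
(4) = 4*x^4 - 8*x^3 + 3*x^2 + 6*x - 9
(5) = -5*c^2 + 7*c + 3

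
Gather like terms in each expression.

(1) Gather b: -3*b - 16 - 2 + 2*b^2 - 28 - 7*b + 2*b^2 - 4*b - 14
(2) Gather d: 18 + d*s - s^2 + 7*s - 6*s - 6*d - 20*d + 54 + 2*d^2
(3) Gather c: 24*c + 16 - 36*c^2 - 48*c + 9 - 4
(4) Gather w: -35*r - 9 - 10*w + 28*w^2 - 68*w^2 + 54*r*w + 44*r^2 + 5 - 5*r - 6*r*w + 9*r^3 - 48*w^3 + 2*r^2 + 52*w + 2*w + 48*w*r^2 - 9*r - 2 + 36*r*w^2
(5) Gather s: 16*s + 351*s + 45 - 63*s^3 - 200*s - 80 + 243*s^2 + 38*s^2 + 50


(1) = 4*b^2 - 14*b - 60
(2) = 2*d^2 + d*(s - 26) - s^2 + s + 72
(3) = -36*c^2 - 24*c + 21
(4) = 9*r^3 + 46*r^2 - 49*r - 48*w^3 + w^2*(36*r - 40) + w*(48*r^2 + 48*r + 44) - 6
(5) = -63*s^3 + 281*s^2 + 167*s + 15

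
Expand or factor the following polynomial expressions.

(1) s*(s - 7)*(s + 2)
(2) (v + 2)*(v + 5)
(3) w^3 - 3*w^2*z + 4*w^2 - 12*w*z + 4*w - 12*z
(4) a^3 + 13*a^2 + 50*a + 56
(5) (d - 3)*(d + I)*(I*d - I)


(1) = s^3 - 5*s^2 - 14*s
(2) = v^2 + 7*v + 10
(3) = (w + 2)^2*(w - 3*z)
(4) = (a + 2)*(a + 4)*(a + 7)
(5) = I*d^3 - d^2 - 4*I*d^2 + 4*d + 3*I*d - 3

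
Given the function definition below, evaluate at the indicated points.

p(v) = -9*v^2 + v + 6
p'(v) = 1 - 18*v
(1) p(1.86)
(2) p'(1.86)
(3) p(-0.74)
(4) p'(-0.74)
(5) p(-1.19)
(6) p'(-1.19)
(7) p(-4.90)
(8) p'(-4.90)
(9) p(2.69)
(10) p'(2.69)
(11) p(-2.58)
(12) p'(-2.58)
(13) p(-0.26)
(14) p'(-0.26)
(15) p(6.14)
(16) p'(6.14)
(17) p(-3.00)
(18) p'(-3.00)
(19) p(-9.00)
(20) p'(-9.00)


(1) = -23.28
(2) = -32.48
(3) = 0.33
(4) = 14.32
(5) = -7.93
(6) = 22.42
(7) = -214.99
(8) = 89.20
(9) = -56.43
(10) = -47.42
(11) = -56.49
(12) = 47.44
(13) = 5.13
(14) = 5.68
(15) = -327.16
(16) = -109.52
(17) = -78.00
(18) = 55.00
(19) = -732.00
(20) = 163.00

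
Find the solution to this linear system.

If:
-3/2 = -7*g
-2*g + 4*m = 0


Then:
g = 3/14
m = 3/28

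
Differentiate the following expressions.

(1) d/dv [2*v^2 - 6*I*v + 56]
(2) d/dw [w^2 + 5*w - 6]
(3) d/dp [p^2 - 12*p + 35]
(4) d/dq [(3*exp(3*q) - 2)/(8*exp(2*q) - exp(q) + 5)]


(1) = 4*v - 6*I
(2) = 2*w + 5
(3) = 2*p - 12
(4) = (-(16*exp(q) - 1)*(3*exp(3*q) - 2) + 9*(8*exp(2*q) - exp(q) + 5)*exp(2*q))*exp(q)/(8*exp(2*q) - exp(q) + 5)^2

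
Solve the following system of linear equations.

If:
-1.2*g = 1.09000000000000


Then:
g = -0.91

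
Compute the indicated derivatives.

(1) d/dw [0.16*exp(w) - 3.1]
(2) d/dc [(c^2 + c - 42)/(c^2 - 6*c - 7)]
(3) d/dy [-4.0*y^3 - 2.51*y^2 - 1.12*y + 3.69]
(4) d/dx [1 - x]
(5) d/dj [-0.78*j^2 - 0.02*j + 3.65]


(1) = 0.16*exp(w)
(2) = 7*(-c^2 + 10*c - 37)/(c^4 - 12*c^3 + 22*c^2 + 84*c + 49)
(3) = -12.0*y^2 - 5.02*y - 1.12
(4) = -1
(5) = -1.56*j - 0.02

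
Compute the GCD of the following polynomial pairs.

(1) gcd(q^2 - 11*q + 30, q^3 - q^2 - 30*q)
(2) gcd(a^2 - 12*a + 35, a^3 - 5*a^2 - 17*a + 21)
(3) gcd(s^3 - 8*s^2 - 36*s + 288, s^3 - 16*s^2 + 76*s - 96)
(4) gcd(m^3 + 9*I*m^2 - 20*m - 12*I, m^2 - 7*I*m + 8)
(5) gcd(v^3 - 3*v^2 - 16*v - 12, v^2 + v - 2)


(1) = gcd((q - 6)*(q - 5), q*(q - 6)*(q + 5)) = q - 6
(2) = gcd((a - 7)*(a - 5), (a - 7)*(a - 1)*(a + 3)) = a - 7
(3) = s^2 - 14*s + 48
(4) = m + I
(5) = gcd((v - 6)*(v + 1)*(v + 2), (v - 1)*(v + 2)) = v + 2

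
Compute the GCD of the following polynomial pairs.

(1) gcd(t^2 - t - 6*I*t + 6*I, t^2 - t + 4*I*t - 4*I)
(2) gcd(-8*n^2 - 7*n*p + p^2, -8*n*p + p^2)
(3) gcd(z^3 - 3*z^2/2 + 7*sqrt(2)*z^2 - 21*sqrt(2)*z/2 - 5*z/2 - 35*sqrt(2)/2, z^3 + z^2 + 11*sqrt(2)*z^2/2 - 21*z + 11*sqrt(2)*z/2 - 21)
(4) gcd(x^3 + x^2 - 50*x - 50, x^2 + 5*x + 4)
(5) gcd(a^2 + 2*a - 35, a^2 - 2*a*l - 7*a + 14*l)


(1) = t - 1
(2) = -8*n + p
(3) = z^2 + z*(1 + 7*sqrt(2)) + 7*sqrt(2)
(4) = x + 1
(5) = gcd((a - 5)*(a + 7), (a - 7)*(a - 2*l)) = 1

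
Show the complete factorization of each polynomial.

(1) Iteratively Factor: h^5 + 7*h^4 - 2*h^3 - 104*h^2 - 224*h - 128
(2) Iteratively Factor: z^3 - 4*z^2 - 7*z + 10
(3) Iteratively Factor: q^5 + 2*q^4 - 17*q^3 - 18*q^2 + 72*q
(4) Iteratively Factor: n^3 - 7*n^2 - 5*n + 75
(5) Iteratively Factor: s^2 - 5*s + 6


(1) = (h + 2)*(h^4 + 5*h^3 - 12*h^2 - 80*h - 64) = (h + 2)*(h + 4)*(h^3 + h^2 - 16*h - 16) = (h - 4)*(h + 2)*(h + 4)*(h^2 + 5*h + 4) = (h - 4)*(h + 1)*(h + 2)*(h + 4)*(h + 4)
(2) = (z - 5)*(z^2 + z - 2) = (z - 5)*(z + 2)*(z - 1)
(3) = (q)*(q^4 + 2*q^3 - 17*q^2 - 18*q + 72) = q*(q - 3)*(q^3 + 5*q^2 - 2*q - 24) = q*(q - 3)*(q + 4)*(q^2 + q - 6) = q*(q - 3)*(q + 3)*(q + 4)*(q - 2)
(4) = (n + 3)*(n^2 - 10*n + 25) = (n - 5)*(n + 3)*(n - 5)
(5) = (s - 3)*(s - 2)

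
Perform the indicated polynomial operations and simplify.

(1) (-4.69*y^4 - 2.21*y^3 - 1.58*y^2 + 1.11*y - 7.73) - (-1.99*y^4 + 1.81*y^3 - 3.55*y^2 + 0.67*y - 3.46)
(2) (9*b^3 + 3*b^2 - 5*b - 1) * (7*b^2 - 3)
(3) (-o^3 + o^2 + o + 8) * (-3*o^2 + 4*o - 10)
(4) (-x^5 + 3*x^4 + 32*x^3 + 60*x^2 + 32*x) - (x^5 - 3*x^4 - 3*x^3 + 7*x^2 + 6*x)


(1) = -2.7*y^4 - 4.02*y^3 + 1.97*y^2 + 0.44*y - 4.27
(2) = 63*b^5 + 21*b^4 - 62*b^3 - 16*b^2 + 15*b + 3
(3) = 3*o^5 - 7*o^4 + 11*o^3 - 30*o^2 + 22*o - 80
(4) = -2*x^5 + 6*x^4 + 35*x^3 + 53*x^2 + 26*x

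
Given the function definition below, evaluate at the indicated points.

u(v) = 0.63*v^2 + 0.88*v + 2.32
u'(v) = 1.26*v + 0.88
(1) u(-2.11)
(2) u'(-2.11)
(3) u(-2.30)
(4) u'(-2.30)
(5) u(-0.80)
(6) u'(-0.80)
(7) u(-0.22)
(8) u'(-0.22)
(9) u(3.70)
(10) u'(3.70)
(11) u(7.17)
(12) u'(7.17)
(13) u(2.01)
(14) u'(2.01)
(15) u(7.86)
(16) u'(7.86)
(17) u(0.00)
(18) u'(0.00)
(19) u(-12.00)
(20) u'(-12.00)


(1) = 3.27
(2) = -1.78
(3) = 3.63
(4) = -2.02
(5) = 2.02
(6) = -0.13
(7) = 2.16
(8) = 0.60
(9) = 14.20
(10) = 5.54
(11) = 41.02
(12) = 9.91
(13) = 6.63
(14) = 3.41
(15) = 48.16
(16) = 10.78
(17) = 2.32
(18) = 0.88
(19) = 82.48
(20) = -14.24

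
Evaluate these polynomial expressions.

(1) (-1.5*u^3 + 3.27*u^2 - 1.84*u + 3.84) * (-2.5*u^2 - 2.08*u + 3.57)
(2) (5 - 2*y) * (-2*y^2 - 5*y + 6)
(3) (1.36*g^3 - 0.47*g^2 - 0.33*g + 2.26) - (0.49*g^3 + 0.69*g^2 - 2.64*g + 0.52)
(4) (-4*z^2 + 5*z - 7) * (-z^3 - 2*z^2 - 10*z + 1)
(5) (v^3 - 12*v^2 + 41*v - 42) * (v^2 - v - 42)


(1) = 3.75*u^5 - 5.055*u^4 - 7.5566*u^3 + 5.9011*u^2 - 14.556*u + 13.7088
(2) = 4*y^3 - 37*y + 30
(3) = 0.87*g^3 - 1.16*g^2 + 2.31*g + 1.74
(4) = 4*z^5 + 3*z^4 + 37*z^3 - 40*z^2 + 75*z - 7
(5) = v^5 - 13*v^4 + 11*v^3 + 421*v^2 - 1680*v + 1764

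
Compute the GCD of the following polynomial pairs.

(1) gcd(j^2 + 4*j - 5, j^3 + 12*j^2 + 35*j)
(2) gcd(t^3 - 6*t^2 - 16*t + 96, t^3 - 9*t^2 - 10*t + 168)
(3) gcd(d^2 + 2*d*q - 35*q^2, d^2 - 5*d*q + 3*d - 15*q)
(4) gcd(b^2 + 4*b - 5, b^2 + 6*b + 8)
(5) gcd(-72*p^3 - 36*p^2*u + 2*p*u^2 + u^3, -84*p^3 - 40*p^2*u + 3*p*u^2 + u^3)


(1) = j + 5
(2) = gcd((t - 6)*(t - 4)*(t + 4), (t - 7)*(t - 6)*(t + 4)) = t^2 - 2*t - 24
(3) = -d + 5*q
(4) = 1
(5) = gcd((-6*p + u)*(2*p + u)*(6*p + u), (-6*p + u)*(2*p + u)*(7*p + u)) = 12*p^2 + 4*p*u - u^2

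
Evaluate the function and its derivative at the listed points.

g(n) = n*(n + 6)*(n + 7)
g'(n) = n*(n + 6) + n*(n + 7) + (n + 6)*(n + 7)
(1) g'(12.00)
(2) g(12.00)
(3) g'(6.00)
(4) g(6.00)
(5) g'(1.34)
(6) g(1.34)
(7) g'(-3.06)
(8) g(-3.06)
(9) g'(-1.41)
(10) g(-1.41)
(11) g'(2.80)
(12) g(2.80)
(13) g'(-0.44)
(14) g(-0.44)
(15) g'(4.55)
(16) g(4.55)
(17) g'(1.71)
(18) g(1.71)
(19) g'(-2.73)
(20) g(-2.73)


(1) = 786.00
(2) = 4104.00
(3) = 306.00
(4) = 936.00
(5) = 82.23
(6) = 82.03
(7) = -9.47
(8) = -35.45
(9) = 11.30
(10) = -36.18
(11) = 138.32
(12) = 241.47
(13) = 31.14
(14) = -16.05
(15) = 222.41
(16) = 554.43
(17) = 95.23
(18) = 114.83
(19) = -6.62
(20) = -38.12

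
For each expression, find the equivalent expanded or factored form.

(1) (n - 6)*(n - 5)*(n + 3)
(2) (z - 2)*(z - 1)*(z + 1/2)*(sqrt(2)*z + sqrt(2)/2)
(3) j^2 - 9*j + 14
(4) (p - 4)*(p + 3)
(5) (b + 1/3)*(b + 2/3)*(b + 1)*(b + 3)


(1) = n^3 - 8*n^2 - 3*n + 90
(2) = sqrt(2)*z^4 - 2*sqrt(2)*z^3 - 3*sqrt(2)*z^2/4 + 5*sqrt(2)*z/4 + sqrt(2)/2
(3) = (j - 7)*(j - 2)
(4) = p^2 - p - 12
(5) = b^4 + 5*b^3 + 65*b^2/9 + 35*b/9 + 2/3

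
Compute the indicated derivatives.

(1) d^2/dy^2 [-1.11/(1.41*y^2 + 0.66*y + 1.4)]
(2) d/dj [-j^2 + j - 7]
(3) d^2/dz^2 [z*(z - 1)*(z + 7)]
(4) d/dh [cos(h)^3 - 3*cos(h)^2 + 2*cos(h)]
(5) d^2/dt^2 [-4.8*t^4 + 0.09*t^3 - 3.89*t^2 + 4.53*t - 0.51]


(1) = (4.413582*y^2 + 2.065932*y - 1.11*(2.82*y + 0.66)*(5.64*y + 1.32) + 4.38228)/(1.41*y^2 + 0.66*y + 1.4)^3
(2) = 1 - 2*j
(3) = 6*z + 12
(4) = (-3*cos(h)^2 + 6*cos(h) - 2)*sin(h)
(5) = -57.6*t^2 + 0.54*t - 7.78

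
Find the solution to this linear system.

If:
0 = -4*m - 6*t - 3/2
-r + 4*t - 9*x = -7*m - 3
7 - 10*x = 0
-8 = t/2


Then:
m = 189/8
r = 3923/40
t = -16
x = 7/10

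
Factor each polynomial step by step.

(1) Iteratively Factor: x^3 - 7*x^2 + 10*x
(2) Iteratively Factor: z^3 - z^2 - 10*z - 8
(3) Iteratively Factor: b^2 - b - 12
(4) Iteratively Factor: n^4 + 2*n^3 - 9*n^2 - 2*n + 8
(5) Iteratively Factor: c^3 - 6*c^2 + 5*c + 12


(1) = (x)*(x^2 - 7*x + 10) = x*(x - 2)*(x - 5)
(2) = (z + 1)*(z^2 - 2*z - 8) = (z + 1)*(z + 2)*(z - 4)
(3) = (b - 4)*(b + 3)
(4) = (n - 1)*(n^3 + 3*n^2 - 6*n - 8) = (n - 1)*(n + 1)*(n^2 + 2*n - 8) = (n - 1)*(n + 1)*(n + 4)*(n - 2)
(5) = (c - 3)*(c^2 - 3*c - 4) = (c - 4)*(c - 3)*(c + 1)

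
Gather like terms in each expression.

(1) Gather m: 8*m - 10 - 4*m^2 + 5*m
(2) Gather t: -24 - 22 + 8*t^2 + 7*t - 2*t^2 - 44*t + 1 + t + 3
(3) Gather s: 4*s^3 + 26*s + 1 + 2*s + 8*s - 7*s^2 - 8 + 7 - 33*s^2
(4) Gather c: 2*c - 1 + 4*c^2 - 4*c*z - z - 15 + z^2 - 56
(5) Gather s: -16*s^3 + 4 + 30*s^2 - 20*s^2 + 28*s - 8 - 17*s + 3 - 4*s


(1) = -4*m^2 + 13*m - 10
(2) = 6*t^2 - 36*t - 42
(3) = 4*s^3 - 40*s^2 + 36*s
(4) = 4*c^2 + c*(2 - 4*z) + z^2 - z - 72
(5) = -16*s^3 + 10*s^2 + 7*s - 1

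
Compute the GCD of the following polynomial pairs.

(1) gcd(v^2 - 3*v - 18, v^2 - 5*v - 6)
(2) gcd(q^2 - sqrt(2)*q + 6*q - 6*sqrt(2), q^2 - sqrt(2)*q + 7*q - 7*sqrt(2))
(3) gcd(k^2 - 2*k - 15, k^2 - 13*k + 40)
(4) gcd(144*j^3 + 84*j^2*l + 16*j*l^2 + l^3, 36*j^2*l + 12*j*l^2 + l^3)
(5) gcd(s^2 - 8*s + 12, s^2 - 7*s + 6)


(1) = gcd((v - 6)*(v + 3), (v - 6)*(v + 1)) = v - 6
(2) = q - sqrt(2)
(3) = k - 5
(4) = gcd((4*j + l)*(6*j + l)^2, l*(6*j + l)^2) = 36*j^2 + 12*j*l + l^2
(5) = gcd((s - 6)*(s - 2), (s - 6)*(s - 1)) = s - 6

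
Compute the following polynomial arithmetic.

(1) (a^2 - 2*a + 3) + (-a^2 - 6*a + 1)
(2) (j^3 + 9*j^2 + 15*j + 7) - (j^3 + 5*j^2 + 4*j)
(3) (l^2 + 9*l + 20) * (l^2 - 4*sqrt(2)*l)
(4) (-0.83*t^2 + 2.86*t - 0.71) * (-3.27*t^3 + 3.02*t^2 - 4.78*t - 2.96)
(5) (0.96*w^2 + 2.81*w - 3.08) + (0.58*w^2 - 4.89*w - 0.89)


(1) = 4 - 8*a
(2) = 4*j^2 + 11*j + 7
(3) = l^4 - 4*sqrt(2)*l^3 + 9*l^3 - 36*sqrt(2)*l^2 + 20*l^2 - 80*sqrt(2)*l
(4) = 2.7141*t^5 - 11.8588*t^4 + 14.9263*t^3 - 13.3582*t^2 - 5.0718*t + 2.1016
(5) = 1.54*w^2 - 2.08*w - 3.97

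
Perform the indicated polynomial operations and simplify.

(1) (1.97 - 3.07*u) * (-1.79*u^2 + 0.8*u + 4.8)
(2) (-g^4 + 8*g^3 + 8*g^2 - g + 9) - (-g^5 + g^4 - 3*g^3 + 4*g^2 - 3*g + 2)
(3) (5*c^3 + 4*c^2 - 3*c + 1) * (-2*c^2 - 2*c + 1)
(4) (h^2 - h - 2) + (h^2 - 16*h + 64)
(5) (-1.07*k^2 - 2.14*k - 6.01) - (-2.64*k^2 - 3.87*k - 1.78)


(1) = 5.4953*u^3 - 5.9823*u^2 - 13.16*u + 9.456
(2) = g^5 - 2*g^4 + 11*g^3 + 4*g^2 + 2*g + 7
(3) = -10*c^5 - 18*c^4 + 3*c^3 + 8*c^2 - 5*c + 1
(4) = 2*h^2 - 17*h + 62
(5) = 1.57*k^2 + 1.73*k - 4.23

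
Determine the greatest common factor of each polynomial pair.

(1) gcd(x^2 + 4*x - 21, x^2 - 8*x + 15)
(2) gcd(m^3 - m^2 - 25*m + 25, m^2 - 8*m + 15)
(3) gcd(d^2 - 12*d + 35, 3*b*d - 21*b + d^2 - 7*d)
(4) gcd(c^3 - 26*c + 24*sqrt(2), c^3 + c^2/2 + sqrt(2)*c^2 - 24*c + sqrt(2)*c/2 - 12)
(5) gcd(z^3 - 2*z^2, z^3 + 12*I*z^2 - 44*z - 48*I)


(1) = x - 3
(2) = gcd((m - 5)*(m - 1)*(m + 5), (m - 5)*(m - 3)) = m - 5
(3) = d - 7
(4) = c^2 + sqrt(2)*c - 24
(5) = 1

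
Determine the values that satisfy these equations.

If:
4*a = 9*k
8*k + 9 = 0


Then:
a = -81/32
k = -9/8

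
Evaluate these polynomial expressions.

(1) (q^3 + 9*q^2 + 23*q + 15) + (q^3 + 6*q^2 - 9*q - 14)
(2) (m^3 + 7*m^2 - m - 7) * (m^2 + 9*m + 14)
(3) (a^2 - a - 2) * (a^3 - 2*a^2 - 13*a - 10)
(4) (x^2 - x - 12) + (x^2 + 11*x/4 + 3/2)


(1) = 2*q^3 + 15*q^2 + 14*q + 1
(2) = m^5 + 16*m^4 + 76*m^3 + 82*m^2 - 77*m - 98
(3) = a^5 - 3*a^4 - 13*a^3 + 7*a^2 + 36*a + 20
(4) = 2*x^2 + 7*x/4 - 21/2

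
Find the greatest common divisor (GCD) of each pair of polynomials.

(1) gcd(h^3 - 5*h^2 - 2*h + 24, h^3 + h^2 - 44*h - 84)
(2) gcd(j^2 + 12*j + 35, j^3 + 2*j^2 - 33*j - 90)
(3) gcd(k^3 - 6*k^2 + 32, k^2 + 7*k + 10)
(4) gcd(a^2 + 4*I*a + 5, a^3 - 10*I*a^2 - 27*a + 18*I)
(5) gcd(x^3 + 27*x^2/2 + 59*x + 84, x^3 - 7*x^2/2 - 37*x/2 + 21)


(1) = h + 2
(2) = gcd((j + 5)*(j + 7), (j - 6)*(j + 3)*(j + 5)) = j + 5
(3) = k + 2
(4) = a - I
(5) = gcd((x + 7/2)*(x + 4)*(x + 6), (x - 6)*(x - 1)*(x + 7/2)) = x + 7/2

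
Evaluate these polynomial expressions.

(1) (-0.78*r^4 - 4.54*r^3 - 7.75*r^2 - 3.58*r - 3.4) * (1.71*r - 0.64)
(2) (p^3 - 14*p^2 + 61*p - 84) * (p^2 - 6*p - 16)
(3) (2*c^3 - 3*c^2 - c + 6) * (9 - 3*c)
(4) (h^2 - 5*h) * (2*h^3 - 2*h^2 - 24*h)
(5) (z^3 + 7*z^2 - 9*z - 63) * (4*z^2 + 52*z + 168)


(1) = -1.3338*r^5 - 7.2642*r^4 - 10.3469*r^3 - 1.1618*r^2 - 3.5228*r + 2.176
(2) = p^5 - 20*p^4 + 129*p^3 - 226*p^2 - 472*p + 1344
(3) = -6*c^4 + 27*c^3 - 24*c^2 - 27*c + 54
(4) = 2*h^5 - 12*h^4 - 14*h^3 + 120*h^2
(5) = 4*z^5 + 80*z^4 + 496*z^3 + 456*z^2 - 4788*z - 10584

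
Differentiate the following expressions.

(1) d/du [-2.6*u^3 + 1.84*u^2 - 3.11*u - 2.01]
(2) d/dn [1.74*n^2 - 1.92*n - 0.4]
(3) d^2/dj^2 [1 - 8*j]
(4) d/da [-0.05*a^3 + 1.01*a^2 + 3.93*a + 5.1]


(1) = -7.8*u^2 + 3.68*u - 3.11
(2) = 3.48*n - 1.92
(3) = 0
(4) = -0.15*a^2 + 2.02*a + 3.93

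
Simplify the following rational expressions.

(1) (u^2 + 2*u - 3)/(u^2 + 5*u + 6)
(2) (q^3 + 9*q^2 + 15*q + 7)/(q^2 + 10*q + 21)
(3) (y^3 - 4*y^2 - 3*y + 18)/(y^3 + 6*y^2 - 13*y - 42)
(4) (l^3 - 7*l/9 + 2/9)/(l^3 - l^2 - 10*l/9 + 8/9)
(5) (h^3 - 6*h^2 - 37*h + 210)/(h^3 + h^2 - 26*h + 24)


(1) = (u - 1)/(u + 2)
(2) = (q^2 + 2*q + 1)/(q + 3)
(3) = (y - 3)/(y + 7)
(4) = (3*l - 1)/(3*l - 4)
(5) = (h^2 - 12*h + 35)/(h^2 - 5*h + 4)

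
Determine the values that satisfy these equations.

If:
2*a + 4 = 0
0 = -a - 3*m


Then:
a = -2
m = 2/3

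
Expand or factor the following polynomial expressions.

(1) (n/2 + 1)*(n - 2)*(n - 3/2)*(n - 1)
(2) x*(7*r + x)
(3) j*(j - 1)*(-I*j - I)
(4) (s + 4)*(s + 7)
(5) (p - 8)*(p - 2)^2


(1) = n^4/2 - 5*n^3/4 - 5*n^2/4 + 5*n - 3
(2) = 7*r*x + x^2
(3) = -I*j^3 + I*j
(4) = s^2 + 11*s + 28
(5) = p^3 - 12*p^2 + 36*p - 32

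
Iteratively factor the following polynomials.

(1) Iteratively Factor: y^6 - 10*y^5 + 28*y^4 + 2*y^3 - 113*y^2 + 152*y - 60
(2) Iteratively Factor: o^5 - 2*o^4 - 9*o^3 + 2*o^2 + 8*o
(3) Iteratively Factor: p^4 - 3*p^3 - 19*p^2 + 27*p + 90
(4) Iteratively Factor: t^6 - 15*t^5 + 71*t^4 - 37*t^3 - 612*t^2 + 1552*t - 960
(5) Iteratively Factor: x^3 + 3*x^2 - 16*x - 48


(1) = (y - 5)*(y^5 - 5*y^4 + 3*y^3 + 17*y^2 - 28*y + 12) = (y - 5)*(y - 2)*(y^4 - 3*y^3 - 3*y^2 + 11*y - 6) = (y - 5)*(y - 3)*(y - 2)*(y^3 - 3*y + 2) = (y - 5)*(y - 3)*(y - 2)*(y - 1)*(y^2 + y - 2) = (y - 5)*(y - 3)*(y - 2)*(y - 1)*(y + 2)*(y - 1)
(2) = (o - 4)*(o^4 + 2*o^3 - o^2 - 2*o) = o*(o - 4)*(o^3 + 2*o^2 - o - 2) = o*(o - 4)*(o + 1)*(o^2 + o - 2) = o*(o - 4)*(o + 1)*(o + 2)*(o - 1)
(3) = (p - 5)*(p^3 + 2*p^2 - 9*p - 18) = (p - 5)*(p - 3)*(p^2 + 5*p + 6) = (p - 5)*(p - 3)*(p + 2)*(p + 3)
(4) = (t - 5)*(t^5 - 10*t^4 + 21*t^3 + 68*t^2 - 272*t + 192) = (t - 5)*(t - 4)*(t^4 - 6*t^3 - 3*t^2 + 56*t - 48) = (t - 5)*(t - 4)*(t - 1)*(t^3 - 5*t^2 - 8*t + 48) = (t - 5)*(t - 4)^2*(t - 1)*(t^2 - t - 12) = (t - 5)*(t - 4)^2*(t - 1)*(t + 3)*(t - 4)
(5) = (x + 3)*(x^2 - 16) = (x + 3)*(x + 4)*(x - 4)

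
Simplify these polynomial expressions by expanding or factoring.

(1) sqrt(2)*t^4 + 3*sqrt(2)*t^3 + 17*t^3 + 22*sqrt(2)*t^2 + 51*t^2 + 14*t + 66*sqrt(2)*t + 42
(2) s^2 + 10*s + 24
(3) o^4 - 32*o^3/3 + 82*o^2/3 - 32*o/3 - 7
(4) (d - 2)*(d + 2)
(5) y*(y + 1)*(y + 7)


(1) = (t + 3)*(t + sqrt(2))*(t + 7*sqrt(2))*(sqrt(2)*t + 1)
(2) = (s + 4)*(s + 6)
(3) = (o - 7)*(o - 3)*(o - 1)*(o + 1/3)
(4) = d^2 - 4
(5) = y^3 + 8*y^2 + 7*y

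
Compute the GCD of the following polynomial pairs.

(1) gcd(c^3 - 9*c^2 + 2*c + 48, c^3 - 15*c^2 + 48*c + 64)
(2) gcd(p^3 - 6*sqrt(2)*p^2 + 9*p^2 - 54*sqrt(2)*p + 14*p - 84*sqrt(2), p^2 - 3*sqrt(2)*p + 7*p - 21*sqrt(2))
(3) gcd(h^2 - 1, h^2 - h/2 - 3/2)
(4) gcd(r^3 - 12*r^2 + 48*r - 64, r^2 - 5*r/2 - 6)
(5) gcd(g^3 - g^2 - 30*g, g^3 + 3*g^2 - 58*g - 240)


(1) = c - 8
(2) = gcd((p + 2)*(p + 7)*(p - 6*sqrt(2)), (p + 7)*(p - 3*sqrt(2))) = p + 7
(3) = h + 1
(4) = r - 4
(5) = g + 5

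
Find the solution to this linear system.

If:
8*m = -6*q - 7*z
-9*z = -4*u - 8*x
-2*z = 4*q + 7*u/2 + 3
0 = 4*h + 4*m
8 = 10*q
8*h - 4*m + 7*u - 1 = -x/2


Then:
h = 5242/4035
m = -5242/4035
q = 4/5
u = -1798/807
x = 8122/4035
z = 3224/4035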